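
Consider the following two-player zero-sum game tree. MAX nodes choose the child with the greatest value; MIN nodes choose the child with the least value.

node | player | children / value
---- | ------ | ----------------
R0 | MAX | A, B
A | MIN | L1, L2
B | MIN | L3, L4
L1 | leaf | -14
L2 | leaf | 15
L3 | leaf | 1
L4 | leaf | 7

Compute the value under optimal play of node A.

-14

A (MIN): min(-14, 15) = -14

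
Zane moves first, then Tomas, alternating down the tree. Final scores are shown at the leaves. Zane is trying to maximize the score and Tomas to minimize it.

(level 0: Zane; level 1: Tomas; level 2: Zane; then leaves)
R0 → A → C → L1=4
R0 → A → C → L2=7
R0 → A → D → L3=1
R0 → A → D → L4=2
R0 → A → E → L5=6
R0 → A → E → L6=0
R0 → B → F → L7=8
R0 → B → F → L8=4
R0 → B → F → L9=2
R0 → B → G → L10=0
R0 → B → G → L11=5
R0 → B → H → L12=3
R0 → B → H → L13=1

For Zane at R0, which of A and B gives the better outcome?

C (Zane): max(4, 7) = 7
D (Zane): max(1, 2) = 2
E (Zane): max(6, 0) = 6
A (Tomas): min(7, 2, 6) = 2
F (Zane): max(8, 4, 2) = 8
G (Zane): max(0, 5) = 5
H (Zane): max(3, 1) = 3
B (Tomas): min(8, 5, 3) = 3
Zane prefers the higher value; A=2, B=3. B is better since 3 > 2.

B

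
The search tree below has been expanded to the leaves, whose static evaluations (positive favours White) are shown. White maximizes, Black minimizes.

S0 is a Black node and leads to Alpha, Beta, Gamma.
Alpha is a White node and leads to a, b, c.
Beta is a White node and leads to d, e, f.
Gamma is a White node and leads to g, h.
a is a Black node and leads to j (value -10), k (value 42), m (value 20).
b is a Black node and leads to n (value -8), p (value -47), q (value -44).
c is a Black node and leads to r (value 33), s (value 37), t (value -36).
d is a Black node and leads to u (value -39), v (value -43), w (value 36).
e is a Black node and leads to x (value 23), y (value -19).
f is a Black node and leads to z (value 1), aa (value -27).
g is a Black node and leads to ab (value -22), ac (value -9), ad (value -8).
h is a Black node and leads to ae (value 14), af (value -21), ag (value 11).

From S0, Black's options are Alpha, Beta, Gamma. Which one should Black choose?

Gamma

a (Black): min(-10, 42, 20) = -10
b (Black): min(-8, -47, -44) = -47
c (Black): min(33, 37, -36) = -36
Alpha (White): max(-10, -47, -36) = -10
d (Black): min(-39, -43, 36) = -43
e (Black): min(23, -19) = -19
f (Black): min(1, -27) = -27
Beta (White): max(-43, -19, -27) = -19
g (Black): min(-22, -9, -8) = -22
h (Black): min(14, -21, 11) = -21
Gamma (White): max(-22, -21) = -21
S0 (Black): min(-10, -19, -21) = -21
Black at S0 wants the lowest of {Alpha=-10, Beta=-19, Gamma=-21}, so chooses Gamma.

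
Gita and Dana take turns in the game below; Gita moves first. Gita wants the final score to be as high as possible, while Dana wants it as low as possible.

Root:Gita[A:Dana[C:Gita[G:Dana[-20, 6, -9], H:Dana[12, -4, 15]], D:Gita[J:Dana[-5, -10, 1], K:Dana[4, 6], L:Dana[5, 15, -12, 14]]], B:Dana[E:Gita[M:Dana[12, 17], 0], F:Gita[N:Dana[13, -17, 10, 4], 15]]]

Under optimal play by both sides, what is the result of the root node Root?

G (Dana): min(-20, 6, -9) = -20
H (Dana): min(12, -4, 15) = -4
C (Gita): max(-20, -4) = -4
J (Dana): min(-5, -10, 1) = -10
K (Dana): min(4, 6) = 4
L (Dana): min(5, 15, -12, 14) = -12
D (Gita): max(-10, 4, -12) = 4
A (Dana): min(-4, 4) = -4
M (Dana): min(12, 17) = 12
E (Gita): max(12, 0) = 12
N (Dana): min(13, -17, 10, 4) = -17
F (Gita): max(-17, 15) = 15
B (Dana): min(12, 15) = 12
Root (Gita): max(-4, 12) = 12

12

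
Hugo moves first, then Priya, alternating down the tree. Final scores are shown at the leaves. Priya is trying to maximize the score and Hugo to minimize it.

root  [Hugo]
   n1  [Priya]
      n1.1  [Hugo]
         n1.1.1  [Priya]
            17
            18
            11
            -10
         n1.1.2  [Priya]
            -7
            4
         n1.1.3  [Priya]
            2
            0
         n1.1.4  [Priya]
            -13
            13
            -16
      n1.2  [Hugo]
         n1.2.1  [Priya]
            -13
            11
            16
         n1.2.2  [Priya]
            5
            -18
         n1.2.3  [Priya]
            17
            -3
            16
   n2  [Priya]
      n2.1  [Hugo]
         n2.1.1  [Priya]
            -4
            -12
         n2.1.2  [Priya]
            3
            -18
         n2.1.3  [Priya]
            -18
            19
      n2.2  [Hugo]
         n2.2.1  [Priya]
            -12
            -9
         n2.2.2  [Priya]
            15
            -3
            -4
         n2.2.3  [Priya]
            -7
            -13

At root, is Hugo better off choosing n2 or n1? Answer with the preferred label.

n2

n2.1.1 (Priya): max(-4, -12) = -4
n2.1.2 (Priya): max(3, -18) = 3
n2.1.3 (Priya): max(-18, 19) = 19
n2.1 (Hugo): min(-4, 3, 19) = -4
n2.2.1 (Priya): max(-12, -9) = -9
n2.2.2 (Priya): max(15, -3, -4) = 15
n2.2.3 (Priya): max(-7, -13) = -7
n2.2 (Hugo): min(-9, 15, -7) = -9
n2 (Priya): max(-4, -9) = -4
n1.1.1 (Priya): max(17, 18, 11, -10) = 18
n1.1.2 (Priya): max(-7, 4) = 4
n1.1.3 (Priya): max(2, 0) = 2
n1.1.4 (Priya): max(-13, 13, -16) = 13
n1.1 (Hugo): min(18, 4, 2, 13) = 2
n1.2.1 (Priya): max(-13, 11, 16) = 16
n1.2.2 (Priya): max(5, -18) = 5
n1.2.3 (Priya): max(17, -3, 16) = 17
n1.2 (Hugo): min(16, 5, 17) = 5
n1 (Priya): max(2, 5) = 5
Hugo prefers the lower value; n2=-4, n1=5. n2 is better since -4 < 5.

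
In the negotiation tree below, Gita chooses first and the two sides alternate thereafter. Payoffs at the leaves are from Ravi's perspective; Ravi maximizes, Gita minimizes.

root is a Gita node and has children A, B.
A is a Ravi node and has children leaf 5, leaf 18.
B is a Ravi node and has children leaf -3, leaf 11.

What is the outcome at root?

A (Ravi): max(5, 18) = 18
B (Ravi): max(-3, 11) = 11
root (Gita): min(18, 11) = 11

11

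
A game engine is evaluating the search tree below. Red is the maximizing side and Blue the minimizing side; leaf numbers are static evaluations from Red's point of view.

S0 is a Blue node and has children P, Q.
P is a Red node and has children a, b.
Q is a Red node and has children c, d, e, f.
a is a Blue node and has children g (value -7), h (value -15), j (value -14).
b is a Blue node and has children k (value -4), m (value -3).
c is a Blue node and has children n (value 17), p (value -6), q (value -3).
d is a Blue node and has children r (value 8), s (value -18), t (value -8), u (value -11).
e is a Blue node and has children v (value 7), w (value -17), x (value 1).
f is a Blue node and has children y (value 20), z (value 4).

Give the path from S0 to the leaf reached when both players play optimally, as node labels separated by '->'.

S0 -> P -> b -> k

a (Blue): min(-7, -15, -14) = -15
b (Blue): min(-4, -3) = -4
P (Red): max(-15, -4) = -4
c (Blue): min(17, -6, -3) = -6
d (Blue): min(8, -18, -8, -11) = -18
e (Blue): min(7, -17, 1) = -17
f (Blue): min(20, 4) = 4
Q (Red): max(-6, -18, -17, 4) = 4
S0 (Blue): min(-4, 4) = -4
At S0, Blue picks P (lowest: -4).
At P, Red picks b (highest: -4).
At b, Blue picks k (lowest: -4).
Terminal value -4.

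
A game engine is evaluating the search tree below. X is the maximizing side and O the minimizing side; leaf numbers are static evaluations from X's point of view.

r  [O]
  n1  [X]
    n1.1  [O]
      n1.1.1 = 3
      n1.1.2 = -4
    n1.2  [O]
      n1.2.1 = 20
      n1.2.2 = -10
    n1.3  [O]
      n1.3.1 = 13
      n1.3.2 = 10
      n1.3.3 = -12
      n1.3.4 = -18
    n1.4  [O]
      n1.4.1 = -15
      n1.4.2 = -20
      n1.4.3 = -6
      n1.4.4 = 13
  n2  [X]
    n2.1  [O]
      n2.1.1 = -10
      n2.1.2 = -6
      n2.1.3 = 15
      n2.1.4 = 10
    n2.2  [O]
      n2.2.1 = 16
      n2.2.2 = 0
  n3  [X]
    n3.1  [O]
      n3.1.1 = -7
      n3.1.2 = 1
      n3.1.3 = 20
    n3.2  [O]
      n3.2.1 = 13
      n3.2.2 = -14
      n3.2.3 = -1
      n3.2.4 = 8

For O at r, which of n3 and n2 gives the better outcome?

n3

n3.1 (O): min(-7, 1, 20) = -7
n3.2 (O): min(13, -14, -1, 8) = -14
n3 (X): max(-7, -14) = -7
n2.1 (O): min(-10, -6, 15, 10) = -10
n2.2 (O): min(16, 0) = 0
n2 (X): max(-10, 0) = 0
O prefers the lower value; n3=-7, n2=0. n3 is better since -7 < 0.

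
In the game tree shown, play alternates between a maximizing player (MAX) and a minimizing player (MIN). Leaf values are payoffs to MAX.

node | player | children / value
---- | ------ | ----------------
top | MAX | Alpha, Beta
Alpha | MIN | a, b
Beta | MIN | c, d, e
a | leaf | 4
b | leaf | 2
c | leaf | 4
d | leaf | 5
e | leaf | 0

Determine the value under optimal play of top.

Alpha (MIN): min(4, 2) = 2
Beta (MIN): min(4, 5, 0) = 0
top (MAX): max(2, 0) = 2

2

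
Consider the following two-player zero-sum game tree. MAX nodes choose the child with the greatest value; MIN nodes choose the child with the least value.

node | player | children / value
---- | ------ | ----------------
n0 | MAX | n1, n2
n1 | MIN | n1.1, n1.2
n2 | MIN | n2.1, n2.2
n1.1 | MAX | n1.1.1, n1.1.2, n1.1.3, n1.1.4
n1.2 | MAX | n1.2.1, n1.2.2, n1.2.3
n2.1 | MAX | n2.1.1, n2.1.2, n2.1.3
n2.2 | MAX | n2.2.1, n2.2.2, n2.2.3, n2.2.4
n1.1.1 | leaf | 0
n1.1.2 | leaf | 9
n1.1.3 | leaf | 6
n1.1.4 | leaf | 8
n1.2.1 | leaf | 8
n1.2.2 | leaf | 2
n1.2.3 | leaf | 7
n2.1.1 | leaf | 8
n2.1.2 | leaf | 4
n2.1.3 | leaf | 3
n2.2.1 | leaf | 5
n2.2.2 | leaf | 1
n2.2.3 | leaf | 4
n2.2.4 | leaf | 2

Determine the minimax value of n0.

8

n1.1 (MAX): max(0, 9, 6, 8) = 9
n1.2 (MAX): max(8, 2, 7) = 8
n1 (MIN): min(9, 8) = 8
n2.1 (MAX): max(8, 4, 3) = 8
n2.2 (MAX): max(5, 1, 4, 2) = 5
n2 (MIN): min(8, 5) = 5
n0 (MAX): max(8, 5) = 8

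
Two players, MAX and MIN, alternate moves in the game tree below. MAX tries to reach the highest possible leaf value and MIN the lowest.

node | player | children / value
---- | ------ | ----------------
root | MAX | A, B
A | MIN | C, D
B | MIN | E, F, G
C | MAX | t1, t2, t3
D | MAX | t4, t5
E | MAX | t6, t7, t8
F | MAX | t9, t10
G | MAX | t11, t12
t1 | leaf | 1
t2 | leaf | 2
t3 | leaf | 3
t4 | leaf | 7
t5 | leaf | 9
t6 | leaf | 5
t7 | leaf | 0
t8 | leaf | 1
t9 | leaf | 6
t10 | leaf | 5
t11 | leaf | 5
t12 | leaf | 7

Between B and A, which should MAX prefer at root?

E (MAX): max(5, 0, 1) = 5
F (MAX): max(6, 5) = 6
G (MAX): max(5, 7) = 7
B (MIN): min(5, 6, 7) = 5
C (MAX): max(1, 2, 3) = 3
D (MAX): max(7, 9) = 9
A (MIN): min(3, 9) = 3
MAX prefers the higher value; B=5, A=3. B is better since 5 > 3.

B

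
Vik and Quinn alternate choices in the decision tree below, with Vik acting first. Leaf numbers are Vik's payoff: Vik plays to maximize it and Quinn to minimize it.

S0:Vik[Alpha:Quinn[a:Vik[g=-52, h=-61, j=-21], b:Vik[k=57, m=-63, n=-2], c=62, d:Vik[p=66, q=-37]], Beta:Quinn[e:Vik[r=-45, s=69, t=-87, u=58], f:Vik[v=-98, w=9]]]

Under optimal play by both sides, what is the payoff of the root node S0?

a (Vik): max(-52, -61, -21) = -21
b (Vik): max(57, -63, -2) = 57
d (Vik): max(66, -37) = 66
Alpha (Quinn): min(-21, 57, 62, 66) = -21
e (Vik): max(-45, 69, -87, 58) = 69
f (Vik): max(-98, 9) = 9
Beta (Quinn): min(69, 9) = 9
S0 (Vik): max(-21, 9) = 9

9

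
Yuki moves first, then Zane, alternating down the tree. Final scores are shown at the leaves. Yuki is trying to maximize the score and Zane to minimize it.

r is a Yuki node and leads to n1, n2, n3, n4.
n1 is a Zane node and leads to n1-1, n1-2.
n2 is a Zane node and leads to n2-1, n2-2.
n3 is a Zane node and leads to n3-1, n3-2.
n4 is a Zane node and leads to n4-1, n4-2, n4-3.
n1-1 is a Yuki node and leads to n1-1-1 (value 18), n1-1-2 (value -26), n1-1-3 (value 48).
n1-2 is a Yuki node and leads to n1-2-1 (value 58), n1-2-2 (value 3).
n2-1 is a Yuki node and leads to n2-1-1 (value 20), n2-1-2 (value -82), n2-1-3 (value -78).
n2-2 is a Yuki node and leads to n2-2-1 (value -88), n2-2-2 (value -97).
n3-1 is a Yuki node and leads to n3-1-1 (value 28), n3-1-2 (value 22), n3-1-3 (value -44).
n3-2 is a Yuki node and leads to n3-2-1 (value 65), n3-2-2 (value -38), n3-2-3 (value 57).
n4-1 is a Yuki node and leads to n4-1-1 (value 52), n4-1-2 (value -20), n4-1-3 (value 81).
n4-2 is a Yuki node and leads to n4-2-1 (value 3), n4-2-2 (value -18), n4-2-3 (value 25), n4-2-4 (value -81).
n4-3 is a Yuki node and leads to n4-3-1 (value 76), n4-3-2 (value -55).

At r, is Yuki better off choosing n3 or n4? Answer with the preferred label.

n3

n3-1 (Yuki): max(28, 22, -44) = 28
n3-2 (Yuki): max(65, -38, 57) = 65
n3 (Zane): min(28, 65) = 28
n4-1 (Yuki): max(52, -20, 81) = 81
n4-2 (Yuki): max(3, -18, 25, -81) = 25
n4-3 (Yuki): max(76, -55) = 76
n4 (Zane): min(81, 25, 76) = 25
Yuki prefers the higher value; n3=28, n4=25. n3 is better since 28 > 25.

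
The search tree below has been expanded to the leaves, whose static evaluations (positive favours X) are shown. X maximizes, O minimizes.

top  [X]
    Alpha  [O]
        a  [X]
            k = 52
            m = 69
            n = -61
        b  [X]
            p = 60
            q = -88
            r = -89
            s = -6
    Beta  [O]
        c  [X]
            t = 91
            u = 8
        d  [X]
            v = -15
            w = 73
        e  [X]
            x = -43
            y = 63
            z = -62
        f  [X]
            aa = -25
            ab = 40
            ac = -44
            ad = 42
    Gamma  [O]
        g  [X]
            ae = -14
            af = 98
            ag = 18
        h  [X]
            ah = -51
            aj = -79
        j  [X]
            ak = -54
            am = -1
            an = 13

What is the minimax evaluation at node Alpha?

60

a (X): max(52, 69, -61) = 69
b (X): max(60, -88, -89, -6) = 60
Alpha (O): min(69, 60) = 60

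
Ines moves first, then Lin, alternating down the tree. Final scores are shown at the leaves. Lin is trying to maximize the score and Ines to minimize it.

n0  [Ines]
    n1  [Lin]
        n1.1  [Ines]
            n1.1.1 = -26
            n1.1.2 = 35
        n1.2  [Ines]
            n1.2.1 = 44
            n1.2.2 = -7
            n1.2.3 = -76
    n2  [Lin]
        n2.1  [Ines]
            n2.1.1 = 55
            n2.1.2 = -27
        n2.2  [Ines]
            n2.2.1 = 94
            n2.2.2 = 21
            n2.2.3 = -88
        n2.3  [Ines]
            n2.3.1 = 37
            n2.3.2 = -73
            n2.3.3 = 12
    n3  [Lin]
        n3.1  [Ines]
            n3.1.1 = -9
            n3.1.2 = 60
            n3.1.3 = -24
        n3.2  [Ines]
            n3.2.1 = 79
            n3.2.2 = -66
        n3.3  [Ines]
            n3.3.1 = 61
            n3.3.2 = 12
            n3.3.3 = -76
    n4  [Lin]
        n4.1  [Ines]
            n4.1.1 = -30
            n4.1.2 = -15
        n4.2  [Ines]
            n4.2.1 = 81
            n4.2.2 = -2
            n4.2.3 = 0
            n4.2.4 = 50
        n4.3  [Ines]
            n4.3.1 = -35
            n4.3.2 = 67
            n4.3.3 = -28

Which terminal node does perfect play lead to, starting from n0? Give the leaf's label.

n2.1.2

n1.1 (Ines): min(-26, 35) = -26
n1.2 (Ines): min(44, -7, -76) = -76
n1 (Lin): max(-26, -76) = -26
n2.1 (Ines): min(55, -27) = -27
n2.2 (Ines): min(94, 21, -88) = -88
n2.3 (Ines): min(37, -73, 12) = -73
n2 (Lin): max(-27, -88, -73) = -27
n3.1 (Ines): min(-9, 60, -24) = -24
n3.2 (Ines): min(79, -66) = -66
n3.3 (Ines): min(61, 12, -76) = -76
n3 (Lin): max(-24, -66, -76) = -24
n4.1 (Ines): min(-30, -15) = -30
n4.2 (Ines): min(81, -2, 0, 50) = -2
n4.3 (Ines): min(-35, 67, -28) = -35
n4 (Lin): max(-30, -2, -35) = -2
n0 (Ines): min(-26, -27, -24, -2) = -27
At n0, Ines picks n2 (lowest: -27).
At n2, Lin picks n2.1 (highest: -27).
At n2.1, Ines picks n2.1.2 (lowest: -27).
Terminal value -27.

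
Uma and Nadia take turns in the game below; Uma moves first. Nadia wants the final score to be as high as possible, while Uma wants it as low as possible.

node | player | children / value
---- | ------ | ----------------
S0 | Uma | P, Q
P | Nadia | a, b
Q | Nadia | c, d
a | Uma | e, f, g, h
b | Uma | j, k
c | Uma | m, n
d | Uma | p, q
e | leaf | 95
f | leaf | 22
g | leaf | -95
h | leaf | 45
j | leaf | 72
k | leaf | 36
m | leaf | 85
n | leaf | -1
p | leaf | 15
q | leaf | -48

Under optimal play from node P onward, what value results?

36

a (Uma): min(95, 22, -95, 45) = -95
b (Uma): min(72, 36) = 36
P (Nadia): max(-95, 36) = 36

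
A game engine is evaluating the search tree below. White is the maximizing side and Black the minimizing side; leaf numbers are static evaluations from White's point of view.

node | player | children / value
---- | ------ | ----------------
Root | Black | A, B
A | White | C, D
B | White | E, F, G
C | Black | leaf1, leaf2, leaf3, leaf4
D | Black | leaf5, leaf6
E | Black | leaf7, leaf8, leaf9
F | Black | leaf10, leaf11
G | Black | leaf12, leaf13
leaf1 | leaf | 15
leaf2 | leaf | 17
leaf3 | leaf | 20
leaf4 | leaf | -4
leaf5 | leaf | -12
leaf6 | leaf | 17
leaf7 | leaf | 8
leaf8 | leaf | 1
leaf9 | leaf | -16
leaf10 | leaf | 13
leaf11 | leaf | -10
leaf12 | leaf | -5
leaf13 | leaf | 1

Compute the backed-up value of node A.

-4

C (Black): min(15, 17, 20, -4) = -4
D (Black): min(-12, 17) = -12
A (White): max(-4, -12) = -4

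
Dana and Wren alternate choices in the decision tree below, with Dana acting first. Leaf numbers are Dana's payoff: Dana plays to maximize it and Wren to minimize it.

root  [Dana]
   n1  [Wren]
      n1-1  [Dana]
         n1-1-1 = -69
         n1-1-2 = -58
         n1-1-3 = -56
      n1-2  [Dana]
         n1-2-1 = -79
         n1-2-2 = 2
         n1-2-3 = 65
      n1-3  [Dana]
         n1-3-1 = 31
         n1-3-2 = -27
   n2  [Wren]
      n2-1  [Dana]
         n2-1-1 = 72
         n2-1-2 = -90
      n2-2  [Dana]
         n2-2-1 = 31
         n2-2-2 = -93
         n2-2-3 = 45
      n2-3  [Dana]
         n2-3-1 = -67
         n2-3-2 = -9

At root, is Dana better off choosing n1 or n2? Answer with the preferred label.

n2

n1-1 (Dana): max(-69, -58, -56) = -56
n1-2 (Dana): max(-79, 2, 65) = 65
n1-3 (Dana): max(31, -27) = 31
n1 (Wren): min(-56, 65, 31) = -56
n2-1 (Dana): max(72, -90) = 72
n2-2 (Dana): max(31, -93, 45) = 45
n2-3 (Dana): max(-67, -9) = -9
n2 (Wren): min(72, 45, -9) = -9
Dana prefers the higher value; n1=-56, n2=-9. n2 is better since -9 > -56.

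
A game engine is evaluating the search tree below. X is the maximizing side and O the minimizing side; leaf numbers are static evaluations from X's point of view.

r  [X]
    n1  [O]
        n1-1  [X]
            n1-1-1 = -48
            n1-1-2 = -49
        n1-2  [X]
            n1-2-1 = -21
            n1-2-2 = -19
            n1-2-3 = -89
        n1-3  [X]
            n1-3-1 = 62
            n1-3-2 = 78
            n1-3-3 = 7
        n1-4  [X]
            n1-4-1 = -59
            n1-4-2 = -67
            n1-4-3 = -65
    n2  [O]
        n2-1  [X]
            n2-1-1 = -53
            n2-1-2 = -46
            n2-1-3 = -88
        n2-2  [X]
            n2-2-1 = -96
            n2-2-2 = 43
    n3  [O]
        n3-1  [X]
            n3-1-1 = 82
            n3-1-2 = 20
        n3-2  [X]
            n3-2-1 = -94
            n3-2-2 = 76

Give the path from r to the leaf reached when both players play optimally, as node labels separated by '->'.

r -> n3 -> n3-2 -> n3-2-2

n1-1 (X): max(-48, -49) = -48
n1-2 (X): max(-21, -19, -89) = -19
n1-3 (X): max(62, 78, 7) = 78
n1-4 (X): max(-59, -67, -65) = -59
n1 (O): min(-48, -19, 78, -59) = -59
n2-1 (X): max(-53, -46, -88) = -46
n2-2 (X): max(-96, 43) = 43
n2 (O): min(-46, 43) = -46
n3-1 (X): max(82, 20) = 82
n3-2 (X): max(-94, 76) = 76
n3 (O): min(82, 76) = 76
r (X): max(-59, -46, 76) = 76
At r, X picks n3 (highest: 76).
At n3, O picks n3-2 (lowest: 76).
At n3-2, X picks n3-2-2 (highest: 76).
Terminal value 76.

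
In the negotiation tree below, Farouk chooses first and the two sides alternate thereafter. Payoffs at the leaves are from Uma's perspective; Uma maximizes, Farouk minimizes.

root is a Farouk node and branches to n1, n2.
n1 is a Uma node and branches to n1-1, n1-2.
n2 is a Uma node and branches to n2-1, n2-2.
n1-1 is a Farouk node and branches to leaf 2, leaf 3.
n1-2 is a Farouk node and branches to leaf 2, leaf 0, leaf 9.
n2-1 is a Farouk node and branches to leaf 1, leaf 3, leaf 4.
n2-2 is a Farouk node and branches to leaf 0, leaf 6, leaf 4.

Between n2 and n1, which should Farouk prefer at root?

n2

n2-1 (Farouk): min(1, 3, 4) = 1
n2-2 (Farouk): min(0, 6, 4) = 0
n2 (Uma): max(1, 0) = 1
n1-1 (Farouk): min(2, 3) = 2
n1-2 (Farouk): min(2, 0, 9) = 0
n1 (Uma): max(2, 0) = 2
Farouk prefers the lower value; n2=1, n1=2. n2 is better since 1 < 2.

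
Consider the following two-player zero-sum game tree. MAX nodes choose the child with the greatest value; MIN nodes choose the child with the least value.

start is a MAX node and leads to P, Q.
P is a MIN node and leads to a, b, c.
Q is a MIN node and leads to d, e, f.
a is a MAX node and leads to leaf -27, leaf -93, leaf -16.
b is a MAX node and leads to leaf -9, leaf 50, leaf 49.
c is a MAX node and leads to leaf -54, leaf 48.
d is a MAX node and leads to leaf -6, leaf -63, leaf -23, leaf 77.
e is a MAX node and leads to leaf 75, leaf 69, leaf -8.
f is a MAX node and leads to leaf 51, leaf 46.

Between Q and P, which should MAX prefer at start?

d (MAX): max(-6, -63, -23, 77) = 77
e (MAX): max(75, 69, -8) = 75
f (MAX): max(51, 46) = 51
Q (MIN): min(77, 75, 51) = 51
a (MAX): max(-27, -93, -16) = -16
b (MAX): max(-9, 50, 49) = 50
c (MAX): max(-54, 48) = 48
P (MIN): min(-16, 50, 48) = -16
MAX prefers the higher value; Q=51, P=-16. Q is better since 51 > -16.

Q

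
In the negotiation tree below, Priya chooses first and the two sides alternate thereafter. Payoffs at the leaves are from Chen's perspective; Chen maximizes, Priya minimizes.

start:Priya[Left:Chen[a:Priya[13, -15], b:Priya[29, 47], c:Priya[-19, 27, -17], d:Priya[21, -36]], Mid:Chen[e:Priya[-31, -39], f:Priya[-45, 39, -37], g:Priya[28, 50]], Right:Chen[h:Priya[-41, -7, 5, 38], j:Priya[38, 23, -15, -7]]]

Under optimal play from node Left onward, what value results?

a (Priya): min(13, -15) = -15
b (Priya): min(29, 47) = 29
c (Priya): min(-19, 27, -17) = -19
d (Priya): min(21, -36) = -36
Left (Chen): max(-15, 29, -19, -36) = 29

29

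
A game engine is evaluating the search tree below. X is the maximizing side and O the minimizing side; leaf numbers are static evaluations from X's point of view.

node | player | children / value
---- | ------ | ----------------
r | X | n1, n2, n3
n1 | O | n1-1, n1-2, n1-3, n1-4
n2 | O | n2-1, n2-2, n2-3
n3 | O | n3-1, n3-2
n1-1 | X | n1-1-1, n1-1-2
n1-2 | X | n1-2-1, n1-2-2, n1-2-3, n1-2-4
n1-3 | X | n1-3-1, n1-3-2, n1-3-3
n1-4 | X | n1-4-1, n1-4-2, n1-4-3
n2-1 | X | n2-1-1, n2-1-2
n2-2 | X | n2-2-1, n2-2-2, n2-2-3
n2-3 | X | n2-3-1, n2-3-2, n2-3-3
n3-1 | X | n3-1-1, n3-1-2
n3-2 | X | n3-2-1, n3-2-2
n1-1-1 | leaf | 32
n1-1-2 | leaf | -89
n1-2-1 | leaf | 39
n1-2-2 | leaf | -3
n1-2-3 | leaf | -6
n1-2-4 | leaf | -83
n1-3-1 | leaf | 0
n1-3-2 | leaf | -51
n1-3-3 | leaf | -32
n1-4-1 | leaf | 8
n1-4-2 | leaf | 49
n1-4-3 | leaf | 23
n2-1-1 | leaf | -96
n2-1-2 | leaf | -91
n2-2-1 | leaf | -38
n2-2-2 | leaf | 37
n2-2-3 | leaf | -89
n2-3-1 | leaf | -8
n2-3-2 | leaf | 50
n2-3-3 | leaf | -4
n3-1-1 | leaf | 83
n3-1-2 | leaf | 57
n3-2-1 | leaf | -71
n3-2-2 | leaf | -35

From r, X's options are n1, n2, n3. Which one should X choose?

n1

n1-1 (X): max(32, -89) = 32
n1-2 (X): max(39, -3, -6, -83) = 39
n1-3 (X): max(0, -51, -32) = 0
n1-4 (X): max(8, 49, 23) = 49
n1 (O): min(32, 39, 0, 49) = 0
n2-1 (X): max(-96, -91) = -91
n2-2 (X): max(-38, 37, -89) = 37
n2-3 (X): max(-8, 50, -4) = 50
n2 (O): min(-91, 37, 50) = -91
n3-1 (X): max(83, 57) = 83
n3-2 (X): max(-71, -35) = -35
n3 (O): min(83, -35) = -35
r (X): max(0, -91, -35) = 0
X at r wants the highest of {n1=0, n2=-91, n3=-35}, so chooses n1.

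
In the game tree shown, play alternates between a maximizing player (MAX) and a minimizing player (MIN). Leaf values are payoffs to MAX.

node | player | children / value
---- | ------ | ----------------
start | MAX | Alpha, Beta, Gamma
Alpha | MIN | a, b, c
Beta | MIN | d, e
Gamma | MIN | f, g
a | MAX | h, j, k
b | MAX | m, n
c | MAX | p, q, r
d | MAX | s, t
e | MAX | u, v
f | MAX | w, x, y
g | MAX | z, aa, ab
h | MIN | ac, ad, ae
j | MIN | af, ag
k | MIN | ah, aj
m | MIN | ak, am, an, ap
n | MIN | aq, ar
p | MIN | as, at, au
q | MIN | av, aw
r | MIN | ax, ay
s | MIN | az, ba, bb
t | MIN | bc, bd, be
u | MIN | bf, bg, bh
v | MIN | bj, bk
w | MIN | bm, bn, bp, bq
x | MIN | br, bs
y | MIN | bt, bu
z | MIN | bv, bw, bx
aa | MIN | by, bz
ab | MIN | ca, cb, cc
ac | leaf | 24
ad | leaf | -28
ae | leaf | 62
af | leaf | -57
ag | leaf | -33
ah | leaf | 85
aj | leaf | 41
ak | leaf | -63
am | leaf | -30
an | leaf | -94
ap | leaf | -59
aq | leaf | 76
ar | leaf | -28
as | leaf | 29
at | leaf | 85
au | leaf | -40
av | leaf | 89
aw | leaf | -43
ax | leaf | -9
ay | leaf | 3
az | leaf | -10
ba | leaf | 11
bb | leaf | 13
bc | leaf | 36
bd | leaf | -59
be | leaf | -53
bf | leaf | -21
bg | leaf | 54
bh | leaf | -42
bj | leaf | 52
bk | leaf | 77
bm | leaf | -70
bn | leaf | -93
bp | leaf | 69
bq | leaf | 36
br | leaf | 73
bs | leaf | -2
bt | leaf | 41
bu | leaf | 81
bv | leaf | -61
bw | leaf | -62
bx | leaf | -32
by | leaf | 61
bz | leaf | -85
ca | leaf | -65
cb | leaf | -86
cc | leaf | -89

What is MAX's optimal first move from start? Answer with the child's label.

h (MIN): min(24, -28, 62) = -28
j (MIN): min(-57, -33) = -57
k (MIN): min(85, 41) = 41
a (MAX): max(-28, -57, 41) = 41
m (MIN): min(-63, -30, -94, -59) = -94
n (MIN): min(76, -28) = -28
b (MAX): max(-94, -28) = -28
p (MIN): min(29, 85, -40) = -40
q (MIN): min(89, -43) = -43
r (MIN): min(-9, 3) = -9
c (MAX): max(-40, -43, -9) = -9
Alpha (MIN): min(41, -28, -9) = -28
s (MIN): min(-10, 11, 13) = -10
t (MIN): min(36, -59, -53) = -59
d (MAX): max(-10, -59) = -10
u (MIN): min(-21, 54, -42) = -42
v (MIN): min(52, 77) = 52
e (MAX): max(-42, 52) = 52
Beta (MIN): min(-10, 52) = -10
w (MIN): min(-70, -93, 69, 36) = -93
x (MIN): min(73, -2) = -2
y (MIN): min(41, 81) = 41
f (MAX): max(-93, -2, 41) = 41
z (MIN): min(-61, -62, -32) = -62
aa (MIN): min(61, -85) = -85
ab (MIN): min(-65, -86, -89) = -89
g (MAX): max(-62, -85, -89) = -62
Gamma (MIN): min(41, -62) = -62
start (MAX): max(-28, -10, -62) = -10
MAX at start wants the highest of {Alpha=-28, Beta=-10, Gamma=-62}, so chooses Beta.

Beta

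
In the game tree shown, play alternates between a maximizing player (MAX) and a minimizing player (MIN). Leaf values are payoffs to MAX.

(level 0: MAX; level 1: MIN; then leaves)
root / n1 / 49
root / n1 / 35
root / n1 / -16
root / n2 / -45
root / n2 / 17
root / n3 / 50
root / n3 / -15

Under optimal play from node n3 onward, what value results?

n3 (MIN): min(50, -15) = -15

-15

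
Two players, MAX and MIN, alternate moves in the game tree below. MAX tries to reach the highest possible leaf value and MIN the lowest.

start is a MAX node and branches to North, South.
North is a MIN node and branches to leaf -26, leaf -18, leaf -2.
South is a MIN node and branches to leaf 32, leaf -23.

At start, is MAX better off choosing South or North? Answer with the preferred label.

South (MIN): min(32, -23) = -23
North (MIN): min(-26, -18, -2) = -26
MAX prefers the higher value; South=-23, North=-26. South is better since -23 > -26.

South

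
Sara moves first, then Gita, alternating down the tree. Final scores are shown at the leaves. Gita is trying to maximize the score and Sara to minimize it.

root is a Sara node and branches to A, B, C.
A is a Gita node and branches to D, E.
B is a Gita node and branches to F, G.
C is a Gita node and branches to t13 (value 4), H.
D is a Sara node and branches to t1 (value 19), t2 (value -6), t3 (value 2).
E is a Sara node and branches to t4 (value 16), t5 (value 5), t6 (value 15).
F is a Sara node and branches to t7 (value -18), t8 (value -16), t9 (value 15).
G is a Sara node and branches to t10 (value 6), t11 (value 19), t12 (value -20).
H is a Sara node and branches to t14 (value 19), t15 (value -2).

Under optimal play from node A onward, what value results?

5

D (Sara): min(19, -6, 2) = -6
E (Sara): min(16, 5, 15) = 5
A (Gita): max(-6, 5) = 5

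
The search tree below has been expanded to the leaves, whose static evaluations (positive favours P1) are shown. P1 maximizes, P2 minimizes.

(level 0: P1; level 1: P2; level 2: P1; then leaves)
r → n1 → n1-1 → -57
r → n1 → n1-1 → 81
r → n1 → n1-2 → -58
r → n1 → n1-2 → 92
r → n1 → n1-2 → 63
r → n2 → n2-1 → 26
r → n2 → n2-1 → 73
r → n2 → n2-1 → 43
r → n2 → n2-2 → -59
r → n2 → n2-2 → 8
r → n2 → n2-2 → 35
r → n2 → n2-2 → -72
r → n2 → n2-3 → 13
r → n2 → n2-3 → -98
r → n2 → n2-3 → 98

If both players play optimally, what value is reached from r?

81

n1-1 (P1): max(-57, 81) = 81
n1-2 (P1): max(-58, 92, 63) = 92
n1 (P2): min(81, 92) = 81
n2-1 (P1): max(26, 73, 43) = 73
n2-2 (P1): max(-59, 8, 35, -72) = 35
n2-3 (P1): max(13, -98, 98) = 98
n2 (P2): min(73, 35, 98) = 35
r (P1): max(81, 35) = 81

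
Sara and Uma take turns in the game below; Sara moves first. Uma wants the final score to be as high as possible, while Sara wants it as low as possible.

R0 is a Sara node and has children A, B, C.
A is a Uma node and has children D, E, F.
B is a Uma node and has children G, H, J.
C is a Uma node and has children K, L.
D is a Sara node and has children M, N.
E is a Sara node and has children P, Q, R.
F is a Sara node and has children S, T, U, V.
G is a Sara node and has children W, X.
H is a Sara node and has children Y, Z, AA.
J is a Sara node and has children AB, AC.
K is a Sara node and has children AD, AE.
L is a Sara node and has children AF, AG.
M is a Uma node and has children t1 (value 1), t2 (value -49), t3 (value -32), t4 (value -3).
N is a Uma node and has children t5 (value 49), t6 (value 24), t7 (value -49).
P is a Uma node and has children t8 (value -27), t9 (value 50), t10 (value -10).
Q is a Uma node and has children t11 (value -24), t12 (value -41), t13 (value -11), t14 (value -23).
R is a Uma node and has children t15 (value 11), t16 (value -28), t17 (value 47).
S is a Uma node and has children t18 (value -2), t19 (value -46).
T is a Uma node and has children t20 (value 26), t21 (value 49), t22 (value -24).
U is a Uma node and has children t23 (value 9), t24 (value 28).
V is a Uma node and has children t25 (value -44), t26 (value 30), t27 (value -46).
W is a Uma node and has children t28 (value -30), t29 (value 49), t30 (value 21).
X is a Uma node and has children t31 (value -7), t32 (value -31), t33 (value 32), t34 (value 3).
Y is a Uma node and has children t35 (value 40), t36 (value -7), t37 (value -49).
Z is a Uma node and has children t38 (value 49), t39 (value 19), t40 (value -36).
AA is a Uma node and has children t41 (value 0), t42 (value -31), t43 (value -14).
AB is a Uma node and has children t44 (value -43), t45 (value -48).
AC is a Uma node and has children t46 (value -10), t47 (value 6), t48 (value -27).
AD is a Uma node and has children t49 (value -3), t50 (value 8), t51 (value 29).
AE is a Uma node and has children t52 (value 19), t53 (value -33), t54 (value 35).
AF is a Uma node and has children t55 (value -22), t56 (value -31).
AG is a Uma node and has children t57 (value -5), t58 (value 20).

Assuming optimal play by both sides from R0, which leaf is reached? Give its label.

t1

M (Uma): max(1, -49, -32, -3) = 1
N (Uma): max(49, 24, -49) = 49
D (Sara): min(1, 49) = 1
P (Uma): max(-27, 50, -10) = 50
Q (Uma): max(-24, -41, -11, -23) = -11
R (Uma): max(11, -28, 47) = 47
E (Sara): min(50, -11, 47) = -11
S (Uma): max(-2, -46) = -2
T (Uma): max(26, 49, -24) = 49
U (Uma): max(9, 28) = 28
V (Uma): max(-44, 30, -46) = 30
F (Sara): min(-2, 49, 28, 30) = -2
A (Uma): max(1, -11, -2) = 1
W (Uma): max(-30, 49, 21) = 49
X (Uma): max(-7, -31, 32, 3) = 32
G (Sara): min(49, 32) = 32
Y (Uma): max(40, -7, -49) = 40
Z (Uma): max(49, 19, -36) = 49
AA (Uma): max(0, -31, -14) = 0
H (Sara): min(40, 49, 0) = 0
AB (Uma): max(-43, -48) = -43
AC (Uma): max(-10, 6, -27) = 6
J (Sara): min(-43, 6) = -43
B (Uma): max(32, 0, -43) = 32
AD (Uma): max(-3, 8, 29) = 29
AE (Uma): max(19, -33, 35) = 35
K (Sara): min(29, 35) = 29
AF (Uma): max(-22, -31) = -22
AG (Uma): max(-5, 20) = 20
L (Sara): min(-22, 20) = -22
C (Uma): max(29, -22) = 29
R0 (Sara): min(1, 32, 29) = 1
At R0, Sara picks A (lowest: 1).
At A, Uma picks D (highest: 1).
At D, Sara picks M (lowest: 1).
At M, Uma picks t1 (highest: 1).
Terminal value 1.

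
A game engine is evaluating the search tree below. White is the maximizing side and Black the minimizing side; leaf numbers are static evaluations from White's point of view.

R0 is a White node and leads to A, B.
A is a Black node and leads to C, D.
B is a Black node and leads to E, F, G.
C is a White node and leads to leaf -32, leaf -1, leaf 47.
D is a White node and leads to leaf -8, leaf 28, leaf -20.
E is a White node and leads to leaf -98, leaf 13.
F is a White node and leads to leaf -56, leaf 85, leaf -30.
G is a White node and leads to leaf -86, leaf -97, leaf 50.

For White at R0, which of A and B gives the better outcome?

A

C (White): max(-32, -1, 47) = 47
D (White): max(-8, 28, -20) = 28
A (Black): min(47, 28) = 28
E (White): max(-98, 13) = 13
F (White): max(-56, 85, -30) = 85
G (White): max(-86, -97, 50) = 50
B (Black): min(13, 85, 50) = 13
White prefers the higher value; A=28, B=13. A is better since 28 > 13.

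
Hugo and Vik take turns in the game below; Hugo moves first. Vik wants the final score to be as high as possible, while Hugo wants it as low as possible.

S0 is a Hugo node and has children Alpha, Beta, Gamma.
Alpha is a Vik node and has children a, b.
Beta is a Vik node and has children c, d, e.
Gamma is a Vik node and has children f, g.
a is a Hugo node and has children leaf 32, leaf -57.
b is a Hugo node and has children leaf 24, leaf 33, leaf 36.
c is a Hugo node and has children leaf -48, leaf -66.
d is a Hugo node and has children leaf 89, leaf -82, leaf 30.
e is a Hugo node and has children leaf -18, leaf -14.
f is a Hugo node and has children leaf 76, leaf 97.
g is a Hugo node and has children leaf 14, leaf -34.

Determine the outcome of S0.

-18

a (Hugo): min(32, -57) = -57
b (Hugo): min(24, 33, 36) = 24
Alpha (Vik): max(-57, 24) = 24
c (Hugo): min(-48, -66) = -66
d (Hugo): min(89, -82, 30) = -82
e (Hugo): min(-18, -14) = -18
Beta (Vik): max(-66, -82, -18) = -18
f (Hugo): min(76, 97) = 76
g (Hugo): min(14, -34) = -34
Gamma (Vik): max(76, -34) = 76
S0 (Hugo): min(24, -18, 76) = -18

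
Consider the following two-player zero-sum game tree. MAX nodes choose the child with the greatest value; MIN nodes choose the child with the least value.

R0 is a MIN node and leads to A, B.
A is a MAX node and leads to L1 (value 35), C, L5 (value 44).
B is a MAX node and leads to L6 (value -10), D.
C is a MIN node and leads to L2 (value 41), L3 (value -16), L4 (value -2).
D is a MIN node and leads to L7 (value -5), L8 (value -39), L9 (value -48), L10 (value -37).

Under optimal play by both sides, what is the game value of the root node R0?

C (MIN): min(41, -16, -2) = -16
A (MAX): max(35, -16, 44) = 44
D (MIN): min(-5, -39, -48, -37) = -48
B (MAX): max(-10, -48) = -10
R0 (MIN): min(44, -10) = -10

-10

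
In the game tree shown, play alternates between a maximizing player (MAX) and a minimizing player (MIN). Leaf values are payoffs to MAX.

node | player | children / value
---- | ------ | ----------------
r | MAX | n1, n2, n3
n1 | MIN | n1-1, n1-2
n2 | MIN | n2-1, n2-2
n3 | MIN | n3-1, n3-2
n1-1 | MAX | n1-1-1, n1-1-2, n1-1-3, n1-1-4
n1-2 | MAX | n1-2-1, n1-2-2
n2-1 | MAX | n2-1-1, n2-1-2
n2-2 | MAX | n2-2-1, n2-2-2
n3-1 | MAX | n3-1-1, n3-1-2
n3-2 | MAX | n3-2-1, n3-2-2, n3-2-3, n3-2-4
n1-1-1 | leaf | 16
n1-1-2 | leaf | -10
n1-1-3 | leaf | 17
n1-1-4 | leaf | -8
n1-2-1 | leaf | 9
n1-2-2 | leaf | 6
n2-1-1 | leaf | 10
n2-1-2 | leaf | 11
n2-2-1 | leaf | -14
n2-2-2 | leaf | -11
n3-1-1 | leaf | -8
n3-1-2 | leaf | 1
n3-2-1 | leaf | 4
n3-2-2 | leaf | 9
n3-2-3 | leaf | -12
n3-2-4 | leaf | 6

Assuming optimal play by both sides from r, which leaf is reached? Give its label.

n1-2-1

n1-1 (MAX): max(16, -10, 17, -8) = 17
n1-2 (MAX): max(9, 6) = 9
n1 (MIN): min(17, 9) = 9
n2-1 (MAX): max(10, 11) = 11
n2-2 (MAX): max(-14, -11) = -11
n2 (MIN): min(11, -11) = -11
n3-1 (MAX): max(-8, 1) = 1
n3-2 (MAX): max(4, 9, -12, 6) = 9
n3 (MIN): min(1, 9) = 1
r (MAX): max(9, -11, 1) = 9
At r, MAX picks n1 (highest: 9).
At n1, MIN picks n1-2 (lowest: 9).
At n1-2, MAX picks n1-2-1 (highest: 9).
Terminal value 9.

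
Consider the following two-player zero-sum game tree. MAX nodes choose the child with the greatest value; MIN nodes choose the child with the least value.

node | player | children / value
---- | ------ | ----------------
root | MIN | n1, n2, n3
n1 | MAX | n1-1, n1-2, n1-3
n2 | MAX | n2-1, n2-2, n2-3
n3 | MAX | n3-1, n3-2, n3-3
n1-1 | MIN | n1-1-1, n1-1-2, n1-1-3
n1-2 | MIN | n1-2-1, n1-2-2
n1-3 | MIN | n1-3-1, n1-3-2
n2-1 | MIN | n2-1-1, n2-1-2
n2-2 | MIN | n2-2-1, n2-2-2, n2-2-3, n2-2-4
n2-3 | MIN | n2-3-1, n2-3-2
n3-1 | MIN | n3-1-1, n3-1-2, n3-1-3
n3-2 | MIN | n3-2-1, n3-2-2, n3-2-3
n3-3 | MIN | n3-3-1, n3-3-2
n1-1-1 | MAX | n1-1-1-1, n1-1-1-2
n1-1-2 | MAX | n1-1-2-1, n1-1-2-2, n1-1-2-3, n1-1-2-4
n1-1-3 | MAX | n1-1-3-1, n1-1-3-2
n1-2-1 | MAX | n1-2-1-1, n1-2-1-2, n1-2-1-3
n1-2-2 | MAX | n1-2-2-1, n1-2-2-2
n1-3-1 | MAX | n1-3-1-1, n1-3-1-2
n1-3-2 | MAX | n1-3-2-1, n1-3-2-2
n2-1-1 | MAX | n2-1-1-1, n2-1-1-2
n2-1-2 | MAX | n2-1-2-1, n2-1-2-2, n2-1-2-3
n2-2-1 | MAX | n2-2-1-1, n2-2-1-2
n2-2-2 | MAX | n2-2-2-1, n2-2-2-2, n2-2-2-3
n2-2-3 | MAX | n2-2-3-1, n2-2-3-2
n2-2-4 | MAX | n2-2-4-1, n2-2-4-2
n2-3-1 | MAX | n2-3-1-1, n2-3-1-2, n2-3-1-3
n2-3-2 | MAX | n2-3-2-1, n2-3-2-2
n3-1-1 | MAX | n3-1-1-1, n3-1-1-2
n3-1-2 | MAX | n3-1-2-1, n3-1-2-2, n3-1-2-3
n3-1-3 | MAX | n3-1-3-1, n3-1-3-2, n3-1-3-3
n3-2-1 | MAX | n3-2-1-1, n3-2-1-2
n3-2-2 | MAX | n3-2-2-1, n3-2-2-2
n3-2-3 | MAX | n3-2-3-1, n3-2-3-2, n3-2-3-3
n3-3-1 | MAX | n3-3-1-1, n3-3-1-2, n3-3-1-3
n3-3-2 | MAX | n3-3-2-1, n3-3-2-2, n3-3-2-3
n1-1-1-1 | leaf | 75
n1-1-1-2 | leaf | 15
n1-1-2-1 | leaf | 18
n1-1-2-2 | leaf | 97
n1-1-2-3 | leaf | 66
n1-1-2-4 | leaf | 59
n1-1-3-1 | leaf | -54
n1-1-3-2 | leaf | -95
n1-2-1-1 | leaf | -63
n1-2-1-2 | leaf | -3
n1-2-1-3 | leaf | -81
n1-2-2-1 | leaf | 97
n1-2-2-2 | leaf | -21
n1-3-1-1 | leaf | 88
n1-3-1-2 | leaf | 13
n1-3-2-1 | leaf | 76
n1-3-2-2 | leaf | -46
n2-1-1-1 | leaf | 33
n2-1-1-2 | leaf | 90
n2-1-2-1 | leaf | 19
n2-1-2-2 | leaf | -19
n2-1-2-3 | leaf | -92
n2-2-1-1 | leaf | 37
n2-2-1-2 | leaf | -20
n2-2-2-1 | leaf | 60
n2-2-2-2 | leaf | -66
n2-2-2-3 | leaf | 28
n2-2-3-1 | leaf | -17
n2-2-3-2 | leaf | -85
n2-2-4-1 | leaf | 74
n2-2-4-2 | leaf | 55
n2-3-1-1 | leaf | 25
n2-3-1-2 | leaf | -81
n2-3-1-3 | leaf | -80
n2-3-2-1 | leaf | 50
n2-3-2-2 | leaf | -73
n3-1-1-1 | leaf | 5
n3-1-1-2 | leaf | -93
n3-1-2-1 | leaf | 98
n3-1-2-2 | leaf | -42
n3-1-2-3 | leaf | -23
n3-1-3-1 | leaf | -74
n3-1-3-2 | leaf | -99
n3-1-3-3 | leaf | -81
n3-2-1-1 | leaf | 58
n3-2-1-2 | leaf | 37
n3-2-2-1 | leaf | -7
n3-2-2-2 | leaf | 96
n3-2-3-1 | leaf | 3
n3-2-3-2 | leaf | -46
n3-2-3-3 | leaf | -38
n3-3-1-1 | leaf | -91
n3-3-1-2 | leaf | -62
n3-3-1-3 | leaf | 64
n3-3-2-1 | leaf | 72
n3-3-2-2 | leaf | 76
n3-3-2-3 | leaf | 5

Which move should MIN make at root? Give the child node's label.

n1-1-1 (MAX): max(75, 15) = 75
n1-1-2 (MAX): max(18, 97, 66, 59) = 97
n1-1-3 (MAX): max(-54, -95) = -54
n1-1 (MIN): min(75, 97, -54) = -54
n1-2-1 (MAX): max(-63, -3, -81) = -3
n1-2-2 (MAX): max(97, -21) = 97
n1-2 (MIN): min(-3, 97) = -3
n1-3-1 (MAX): max(88, 13) = 88
n1-3-2 (MAX): max(76, -46) = 76
n1-3 (MIN): min(88, 76) = 76
n1 (MAX): max(-54, -3, 76) = 76
n2-1-1 (MAX): max(33, 90) = 90
n2-1-2 (MAX): max(19, -19, -92) = 19
n2-1 (MIN): min(90, 19) = 19
n2-2-1 (MAX): max(37, -20) = 37
n2-2-2 (MAX): max(60, -66, 28) = 60
n2-2-3 (MAX): max(-17, -85) = -17
n2-2-4 (MAX): max(74, 55) = 74
n2-2 (MIN): min(37, 60, -17, 74) = -17
n2-3-1 (MAX): max(25, -81, -80) = 25
n2-3-2 (MAX): max(50, -73) = 50
n2-3 (MIN): min(25, 50) = 25
n2 (MAX): max(19, -17, 25) = 25
n3-1-1 (MAX): max(5, -93) = 5
n3-1-2 (MAX): max(98, -42, -23) = 98
n3-1-3 (MAX): max(-74, -99, -81) = -74
n3-1 (MIN): min(5, 98, -74) = -74
n3-2-1 (MAX): max(58, 37) = 58
n3-2-2 (MAX): max(-7, 96) = 96
n3-2-3 (MAX): max(3, -46, -38) = 3
n3-2 (MIN): min(58, 96, 3) = 3
n3-3-1 (MAX): max(-91, -62, 64) = 64
n3-3-2 (MAX): max(72, 76, 5) = 76
n3-3 (MIN): min(64, 76) = 64
n3 (MAX): max(-74, 3, 64) = 64
root (MIN): min(76, 25, 64) = 25
MIN at root wants the lowest of {n1=76, n2=25, n3=64}, so chooses n2.

n2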